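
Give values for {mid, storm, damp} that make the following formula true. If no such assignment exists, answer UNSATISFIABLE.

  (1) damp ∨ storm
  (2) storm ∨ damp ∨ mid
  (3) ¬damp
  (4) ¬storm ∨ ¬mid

mid ↦ False; storm ↦ True; damp ↦ False

The clause (¬damp) is unit, so damp = False.
The clause (storm) is unit, so storm = True.
The clause (¬mid) is unit, so mid = False.
Every clause now holds.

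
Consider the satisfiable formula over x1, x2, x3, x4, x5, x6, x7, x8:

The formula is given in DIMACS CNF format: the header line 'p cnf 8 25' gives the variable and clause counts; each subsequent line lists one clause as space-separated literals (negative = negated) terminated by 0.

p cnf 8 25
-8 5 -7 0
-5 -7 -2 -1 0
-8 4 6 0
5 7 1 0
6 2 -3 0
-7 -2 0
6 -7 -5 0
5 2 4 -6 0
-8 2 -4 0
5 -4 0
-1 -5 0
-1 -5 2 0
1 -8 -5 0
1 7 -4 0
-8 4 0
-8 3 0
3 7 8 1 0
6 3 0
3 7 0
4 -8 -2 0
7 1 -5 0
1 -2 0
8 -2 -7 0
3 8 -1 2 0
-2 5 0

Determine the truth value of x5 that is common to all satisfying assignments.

Suppose x5 = False.
Unit clause (¬x4) forces x4 = False.
Unit clause (¬x8) forces x8 = False.
Unit clause (¬x2) forces x2 = False.
Unit clause (¬x6) forces x6 = False.
Unit clause (¬x3) forces x3 = False.
Now (x3) is unsatisfied and unit — conflict.
So every satisfying assignment has x5 = True.

True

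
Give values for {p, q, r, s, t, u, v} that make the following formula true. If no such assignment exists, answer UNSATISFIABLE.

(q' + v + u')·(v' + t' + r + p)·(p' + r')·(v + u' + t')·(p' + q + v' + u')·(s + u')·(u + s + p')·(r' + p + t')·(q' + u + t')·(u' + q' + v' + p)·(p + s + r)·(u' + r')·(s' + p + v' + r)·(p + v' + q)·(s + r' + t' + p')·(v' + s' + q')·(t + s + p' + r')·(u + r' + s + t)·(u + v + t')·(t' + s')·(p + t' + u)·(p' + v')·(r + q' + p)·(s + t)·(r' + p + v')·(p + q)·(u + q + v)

p ↦ 1; q ↦ 0; r ↦ 0; s ↦ 1; t ↦ 0; u ↦ 1; v ↦ 0

Try p = 1.
Unit clause (r') forces r = 0.
Unit clause (v') forces v = 0.
Try q = 0.
Unit clause (u) forces u = 1.
Unit clause (t') forces t = 0.
Unit clause (s) forces s = 1.
Every clause now holds.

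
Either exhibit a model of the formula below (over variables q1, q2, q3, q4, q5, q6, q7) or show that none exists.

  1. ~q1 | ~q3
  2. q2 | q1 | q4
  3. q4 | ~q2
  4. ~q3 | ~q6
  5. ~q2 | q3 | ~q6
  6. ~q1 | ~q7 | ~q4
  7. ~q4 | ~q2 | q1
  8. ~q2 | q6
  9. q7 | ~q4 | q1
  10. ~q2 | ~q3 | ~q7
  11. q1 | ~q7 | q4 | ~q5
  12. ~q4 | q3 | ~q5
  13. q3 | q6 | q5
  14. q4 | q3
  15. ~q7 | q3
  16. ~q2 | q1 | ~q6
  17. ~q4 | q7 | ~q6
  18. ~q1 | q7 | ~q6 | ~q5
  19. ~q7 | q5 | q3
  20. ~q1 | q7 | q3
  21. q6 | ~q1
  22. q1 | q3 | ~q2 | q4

Try q1 = 0.
Try q2 = 0.
The clause (q4) is unit, so q4 = 1.
The clause (q7) is unit, so q7 = 1.
The clause (q3) is unit, so q3 = 1.
The clause (~q6) is unit, so q6 = 0.
All clauses hold; q5 can take either value.

q1: 0,  q2: 0,  q3: 1,  q4: 1,  q5: 0,  q6: 0,  q7: 1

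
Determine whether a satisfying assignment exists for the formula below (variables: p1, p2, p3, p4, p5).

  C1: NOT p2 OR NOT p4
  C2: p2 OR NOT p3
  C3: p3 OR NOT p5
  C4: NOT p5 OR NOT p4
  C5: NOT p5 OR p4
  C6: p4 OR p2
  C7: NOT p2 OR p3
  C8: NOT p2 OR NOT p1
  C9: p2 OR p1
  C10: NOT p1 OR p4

Yes

Branch on p2: set p2 = true.
Unit clause (NOT p4) forces p4 = false.
Unit clause (NOT p5) forces p5 = false.
Unit clause (p3) forces p3 = true.
Unit clause (NOT p1) forces p1 = false.
All clauses are satisfied.
A satisfying assignment: p1: false,  p2: true,  p3: true,  p4: false,  p5: false.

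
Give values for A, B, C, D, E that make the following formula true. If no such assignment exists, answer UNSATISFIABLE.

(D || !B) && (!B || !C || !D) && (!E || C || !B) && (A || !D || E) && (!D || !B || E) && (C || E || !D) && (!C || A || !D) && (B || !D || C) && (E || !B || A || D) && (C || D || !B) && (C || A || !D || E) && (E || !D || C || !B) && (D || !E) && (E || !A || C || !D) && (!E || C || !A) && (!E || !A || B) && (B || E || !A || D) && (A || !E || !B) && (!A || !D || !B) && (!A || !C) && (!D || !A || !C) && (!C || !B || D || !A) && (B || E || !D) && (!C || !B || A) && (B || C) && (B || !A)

Suppose D = false.
The clause (!B) is unit, so B = false.
The clause (!E) is unit, so E = false.
The clause (!A) is unit, so A = false.
The clause (C) is unit, so C = true.
All clauses are satisfied.

A=false,  B=false,  C=true,  D=false,  E=false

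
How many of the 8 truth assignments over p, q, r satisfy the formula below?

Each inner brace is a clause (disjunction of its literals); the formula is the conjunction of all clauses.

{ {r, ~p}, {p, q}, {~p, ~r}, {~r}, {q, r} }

1

There are 2^3 = 8 truth assignments over (p, q, r).
Check each against the 5 clauses (columns in the order p, q, r):
  F F F  ✗ fails (p | q)
  F F T  ✗ fails (p | q)
  F T F  ✓ satisfies all
  F T T  ✗ fails (~r)
  T F F  ✗ fails (r | ~p)
  T F T  ✗ fails (~p | ~r)
  T T F  ✗ fails (r | ~p)
  T T T  ✗ fails (~p | ~r)
1 of the 8 rows is a model.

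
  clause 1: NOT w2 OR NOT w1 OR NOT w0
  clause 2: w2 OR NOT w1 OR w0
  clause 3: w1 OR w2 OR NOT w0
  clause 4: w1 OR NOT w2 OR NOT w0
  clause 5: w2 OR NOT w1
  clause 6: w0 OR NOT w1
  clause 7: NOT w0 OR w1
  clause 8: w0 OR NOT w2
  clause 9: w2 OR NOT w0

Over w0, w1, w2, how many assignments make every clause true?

There are 2^3 = 8 truth assignments over (w0, w1, w2).
Split on w0. With w0 = true, the clauses containing w0 are satisfied and NOT w0 drops from the rest; 0 of the 2^2 = 4 assignments to the other variables satisfy what remains.
With w0 = false, by the same count on the reduced clause set, 1 assignment works.
Total: 0 + 1 = 1.

1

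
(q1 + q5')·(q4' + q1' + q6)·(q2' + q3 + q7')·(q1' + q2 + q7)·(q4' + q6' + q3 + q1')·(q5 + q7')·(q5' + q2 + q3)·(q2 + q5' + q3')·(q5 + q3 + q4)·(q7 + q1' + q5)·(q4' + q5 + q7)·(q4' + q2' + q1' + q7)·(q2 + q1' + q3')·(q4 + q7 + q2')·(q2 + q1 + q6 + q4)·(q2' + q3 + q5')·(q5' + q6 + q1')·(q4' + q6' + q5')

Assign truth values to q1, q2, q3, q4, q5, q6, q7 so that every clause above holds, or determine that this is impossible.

q1: 0, q2: 0, q3: 1, q4: 0, q5: 0, q6: 1, q7: 0

Try q1 = 0.
(q5') alone gives q5 = 0.
(q7') alone gives q7 = 0.
(q4') alone gives q4 = 0.
(q3) alone gives q3 = 1.
(q2') alone gives q2 = 0.
(q6) alone gives q6 = 1.
All clauses are satisfied.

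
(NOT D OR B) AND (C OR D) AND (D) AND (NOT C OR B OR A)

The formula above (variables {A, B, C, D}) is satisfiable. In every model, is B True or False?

True

Suppose B = false.
From the singleton clause (NOT D), D = false.
But (D) is also a unit clause — contradiction.
So every satisfying assignment has B = True.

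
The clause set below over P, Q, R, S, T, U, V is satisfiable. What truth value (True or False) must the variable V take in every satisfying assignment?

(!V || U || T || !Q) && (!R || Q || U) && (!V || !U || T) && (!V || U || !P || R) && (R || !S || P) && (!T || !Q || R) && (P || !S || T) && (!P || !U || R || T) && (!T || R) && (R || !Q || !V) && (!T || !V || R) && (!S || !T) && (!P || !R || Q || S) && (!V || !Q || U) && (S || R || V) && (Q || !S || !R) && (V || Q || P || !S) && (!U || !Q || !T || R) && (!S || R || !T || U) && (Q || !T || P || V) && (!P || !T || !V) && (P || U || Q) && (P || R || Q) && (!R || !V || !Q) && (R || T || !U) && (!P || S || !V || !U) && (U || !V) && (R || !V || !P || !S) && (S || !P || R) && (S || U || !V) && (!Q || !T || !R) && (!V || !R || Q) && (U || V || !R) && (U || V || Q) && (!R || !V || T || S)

False

Suppose V = true.
(U) alone gives U = true.
(T) alone gives T = true.
(R) alone gives R = true.
(!S) alone gives S = false.
(!P) alone gives P = false.
(!Q) alone gives Q = false.
Now (Q) is unsatisfied and unit — conflict.
So every satisfying assignment has V = False.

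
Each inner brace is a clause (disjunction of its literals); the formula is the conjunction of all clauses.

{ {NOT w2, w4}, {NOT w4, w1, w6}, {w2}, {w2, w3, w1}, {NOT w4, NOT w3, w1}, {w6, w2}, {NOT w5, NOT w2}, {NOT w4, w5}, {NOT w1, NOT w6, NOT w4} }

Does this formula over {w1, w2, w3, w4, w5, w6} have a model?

No

From the singleton clause (w2), w2 = true.
From the singleton clause (w4), w4 = true.
From the singleton clause (NOT w5), w5 = false.
But (w5) is also a unit clause — contradiction.
No assignment satisfies every clause.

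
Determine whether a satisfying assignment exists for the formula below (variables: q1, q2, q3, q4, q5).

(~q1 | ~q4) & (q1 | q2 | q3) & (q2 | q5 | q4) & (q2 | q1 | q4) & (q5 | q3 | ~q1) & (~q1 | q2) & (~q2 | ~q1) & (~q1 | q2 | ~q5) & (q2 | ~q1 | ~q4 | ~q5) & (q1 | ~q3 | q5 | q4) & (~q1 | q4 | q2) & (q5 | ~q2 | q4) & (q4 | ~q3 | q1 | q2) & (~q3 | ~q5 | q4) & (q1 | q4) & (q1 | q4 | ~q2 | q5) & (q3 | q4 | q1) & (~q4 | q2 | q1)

Satisfiable

Case q1 = 0:
The clause (q4) is unit, so q4 = 1.
The clause (q2) is unit, so q2 = 1.
All clauses hold; q3, q5 can take either value.
A satisfying assignment: q1=0, q2=1, q3=0, q4=1, q5=1.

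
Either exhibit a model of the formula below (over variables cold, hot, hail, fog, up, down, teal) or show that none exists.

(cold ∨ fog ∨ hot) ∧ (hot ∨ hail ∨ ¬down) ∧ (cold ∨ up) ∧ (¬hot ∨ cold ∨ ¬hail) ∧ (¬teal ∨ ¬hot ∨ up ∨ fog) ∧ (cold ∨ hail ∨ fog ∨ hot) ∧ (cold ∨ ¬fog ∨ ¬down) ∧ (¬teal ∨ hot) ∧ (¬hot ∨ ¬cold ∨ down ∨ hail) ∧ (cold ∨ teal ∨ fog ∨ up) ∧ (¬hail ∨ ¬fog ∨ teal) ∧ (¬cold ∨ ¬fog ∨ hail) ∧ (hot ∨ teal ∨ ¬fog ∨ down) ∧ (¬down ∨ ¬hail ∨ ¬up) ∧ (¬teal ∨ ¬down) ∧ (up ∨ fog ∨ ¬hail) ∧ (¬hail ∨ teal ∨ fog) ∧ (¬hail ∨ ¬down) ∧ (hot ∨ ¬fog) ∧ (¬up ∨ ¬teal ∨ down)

Try cold = True.
Try teal = False.
Try hail = False.
The clause (¬fog) is unit, so fog = False.
Try hot = True.
The clause (down) is unit, so down = True.
All clauses hold; up can take either value.

cold: True, hot: True, hail: False, fog: False, up: False, down: True, teal: False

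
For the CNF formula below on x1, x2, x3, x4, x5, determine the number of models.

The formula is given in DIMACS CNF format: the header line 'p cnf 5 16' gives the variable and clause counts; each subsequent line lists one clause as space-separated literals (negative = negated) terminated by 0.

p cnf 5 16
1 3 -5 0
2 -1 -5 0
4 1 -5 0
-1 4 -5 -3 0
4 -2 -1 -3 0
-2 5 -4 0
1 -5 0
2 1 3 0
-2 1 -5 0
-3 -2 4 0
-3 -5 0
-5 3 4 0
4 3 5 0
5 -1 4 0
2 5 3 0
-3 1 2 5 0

2

There are 2^5 = 32 truth assignments over (x1, x2, x3, x4, x5).
Split on x4. With x4 = True, the clauses containing x4 are satisfied and ¬x4 drops from the rest; 2 of the 2^4 = 16 assignments to the other variables satisfy what remains.
With x4 = False, by the same count on the reduced clause set, 0 assignments work.
(One model: x1=T, x2=F, x3=T, x4=T, x5=F.)
Total: 2 + 0 = 2.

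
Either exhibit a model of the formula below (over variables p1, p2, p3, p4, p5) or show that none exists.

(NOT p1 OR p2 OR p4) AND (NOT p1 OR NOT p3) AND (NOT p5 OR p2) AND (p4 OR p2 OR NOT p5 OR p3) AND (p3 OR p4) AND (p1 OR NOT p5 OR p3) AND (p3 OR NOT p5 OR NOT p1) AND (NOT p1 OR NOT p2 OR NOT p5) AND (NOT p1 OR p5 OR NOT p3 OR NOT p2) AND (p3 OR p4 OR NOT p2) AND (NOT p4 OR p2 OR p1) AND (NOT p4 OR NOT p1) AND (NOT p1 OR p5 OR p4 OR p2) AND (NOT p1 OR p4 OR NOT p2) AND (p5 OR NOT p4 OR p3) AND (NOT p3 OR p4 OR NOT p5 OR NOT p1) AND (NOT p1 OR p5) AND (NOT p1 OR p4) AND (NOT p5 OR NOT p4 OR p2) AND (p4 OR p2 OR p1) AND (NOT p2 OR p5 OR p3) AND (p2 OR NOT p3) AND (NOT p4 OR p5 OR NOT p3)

Case p1 = false:
Case p5 = true:
The clause (p2) is unit, so p2 = true.
The clause (p3) is unit, so p3 = true.
All clauses hold; p4 can take either value.

p1: false; p2: true; p3: true; p4: true; p5: true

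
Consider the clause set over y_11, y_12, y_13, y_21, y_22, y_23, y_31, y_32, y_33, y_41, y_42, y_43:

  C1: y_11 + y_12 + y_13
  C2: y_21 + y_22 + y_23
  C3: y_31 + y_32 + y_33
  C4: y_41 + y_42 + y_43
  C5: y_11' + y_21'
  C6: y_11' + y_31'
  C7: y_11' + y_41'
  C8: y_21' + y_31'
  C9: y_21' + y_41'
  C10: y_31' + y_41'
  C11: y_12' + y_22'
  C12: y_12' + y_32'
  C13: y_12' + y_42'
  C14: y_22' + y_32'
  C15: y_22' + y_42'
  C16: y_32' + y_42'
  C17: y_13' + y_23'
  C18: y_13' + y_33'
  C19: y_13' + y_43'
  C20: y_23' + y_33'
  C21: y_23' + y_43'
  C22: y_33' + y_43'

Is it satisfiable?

Try y_11 = 0.
Try y_12 = 1.
Unit clause (y_22') forces y_22 = 0.
Unit clause (y_32') forces y_32 = 0.
Unit clause (y_42') forces y_42 = 0.
Try y_21 = 1.
Unit clause (y_31') forces y_31 = 0.
Unit clause (y_33) forces y_33 = 1.
Unit clause (y_41') forces y_41 = 0.
Unit clause (y_43) forces y_43 = 1.
That conflicts with the unit clause (y_43').
That branch fails; take y_21 = 0 instead.
Unit clause (y_23) forces y_23 = 1.
Unit clause (y_13') forces y_13 = 0.
Unit clause (y_33') forces y_33 = 0.
Unit clause (y_31) forces y_31 = 1.
Unit clause (y_41') forces y_41 = 0.
Unit clause (y_43) forces y_43 = 1.
That conflicts with the unit clause (y_43').
Either choice for y_21 ends in contradiction.
That branch fails; take y_12 = 0 instead.
Unit clause (y_13) forces y_13 = 1.
Unit clause (y_23') forces y_23 = 0.
Unit clause (y_33') forces y_33 = 0.
Unit clause (y_43') forces y_43 = 0.
Try y_21 = 1.
Unit clause (y_31') forces y_31 = 0.
Unit clause (y_32) forces y_32 = 1.
Unit clause (y_41') forces y_41 = 0.
Unit clause (y_42) forces y_42 = 1.
That conflicts with the unit clause (y_42').
That branch fails; take y_21 = 0 instead.
Unit clause (y_22) forces y_22 = 1.
Unit clause (y_32') forces y_32 = 0.
Unit clause (y_31) forces y_31 = 1.
Unit clause (y_41') forces y_41 = 0.
Unit clause (y_42) forces y_42 = 1.
That conflicts with the unit clause (y_42').
Either choice for y_21 ends in contradiction.
Either choice for y_12 ends in contradiction.
That branch fails; take y_11 = 1 instead.
Unit clause (y_21') forces y_21 = 0.
Unit clause (y_31') forces y_31 = 0.
Unit clause (y_41') forces y_41 = 0.
Try y_22 = 1.
Unit clause (y_12') forces y_12 = 0.
Unit clause (y_32') forces y_32 = 0.
Unit clause (y_33) forces y_33 = 1.
Unit clause (y_42') forces y_42 = 0.
Unit clause (y_43) forces y_43 = 1.
That conflicts with the unit clause (y_43').
That branch fails; take y_22 = 0 instead.
Unit clause (y_23) forces y_23 = 1.
Unit clause (y_13') forces y_13 = 0.
Unit clause (y_33') forces y_33 = 0.
Unit clause (y_32) forces y_32 = 1.
Unit clause (y_12') forces y_12 = 0.
Unit clause (y_42') forces y_42 = 0.
Unit clause (y_43) forces y_43 = 1.
That conflicts with the unit clause (y_43').
Either choice for y_22 ends in contradiction.
Either choice for y_11 ends in contradiction.
No assignment satisfies every clause.

No, unsatisfiable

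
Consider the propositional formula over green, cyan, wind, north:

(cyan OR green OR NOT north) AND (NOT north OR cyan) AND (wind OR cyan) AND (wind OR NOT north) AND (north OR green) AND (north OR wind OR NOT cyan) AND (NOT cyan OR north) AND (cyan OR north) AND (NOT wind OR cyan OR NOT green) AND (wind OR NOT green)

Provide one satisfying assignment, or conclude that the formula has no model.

Try north = true.
(cyan) alone gives cyan = true.
(wind) alone gives wind = true.
No clause remains; green is free.

green=false; cyan=true; wind=true; north=true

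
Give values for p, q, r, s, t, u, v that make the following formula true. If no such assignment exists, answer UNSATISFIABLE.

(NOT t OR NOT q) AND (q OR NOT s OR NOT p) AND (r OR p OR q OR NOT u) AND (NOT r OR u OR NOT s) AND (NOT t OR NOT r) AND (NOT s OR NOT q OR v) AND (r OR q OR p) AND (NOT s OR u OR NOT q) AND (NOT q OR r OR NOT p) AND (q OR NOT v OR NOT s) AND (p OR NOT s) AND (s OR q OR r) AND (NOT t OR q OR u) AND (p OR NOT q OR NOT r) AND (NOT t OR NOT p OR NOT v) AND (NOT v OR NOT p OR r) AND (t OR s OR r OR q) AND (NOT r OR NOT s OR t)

Suppose t = false.
Suppose p = false.
(NOT s) alone gives s = false.
Suppose r = false.
(q) alone gives q = true.
Every clause is now satisfied; u, v are unconstrained.

p ↦ false,  q ↦ true,  r ↦ false,  s ↦ false,  t ↦ false,  u ↦ true,  v ↦ false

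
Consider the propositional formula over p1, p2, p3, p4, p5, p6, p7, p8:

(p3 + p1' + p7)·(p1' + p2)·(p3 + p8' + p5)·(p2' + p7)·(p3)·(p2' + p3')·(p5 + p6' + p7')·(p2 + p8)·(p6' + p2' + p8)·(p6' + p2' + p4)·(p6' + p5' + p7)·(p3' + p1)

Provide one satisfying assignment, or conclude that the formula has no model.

Unit clause (p3) forces p3 = 1.
Unit clause (p2') forces p2 = 0.
Unit clause (p1') forces p1 = 0.
But (p1) is also a unit clause — contradiction.

UNSATISFIABLE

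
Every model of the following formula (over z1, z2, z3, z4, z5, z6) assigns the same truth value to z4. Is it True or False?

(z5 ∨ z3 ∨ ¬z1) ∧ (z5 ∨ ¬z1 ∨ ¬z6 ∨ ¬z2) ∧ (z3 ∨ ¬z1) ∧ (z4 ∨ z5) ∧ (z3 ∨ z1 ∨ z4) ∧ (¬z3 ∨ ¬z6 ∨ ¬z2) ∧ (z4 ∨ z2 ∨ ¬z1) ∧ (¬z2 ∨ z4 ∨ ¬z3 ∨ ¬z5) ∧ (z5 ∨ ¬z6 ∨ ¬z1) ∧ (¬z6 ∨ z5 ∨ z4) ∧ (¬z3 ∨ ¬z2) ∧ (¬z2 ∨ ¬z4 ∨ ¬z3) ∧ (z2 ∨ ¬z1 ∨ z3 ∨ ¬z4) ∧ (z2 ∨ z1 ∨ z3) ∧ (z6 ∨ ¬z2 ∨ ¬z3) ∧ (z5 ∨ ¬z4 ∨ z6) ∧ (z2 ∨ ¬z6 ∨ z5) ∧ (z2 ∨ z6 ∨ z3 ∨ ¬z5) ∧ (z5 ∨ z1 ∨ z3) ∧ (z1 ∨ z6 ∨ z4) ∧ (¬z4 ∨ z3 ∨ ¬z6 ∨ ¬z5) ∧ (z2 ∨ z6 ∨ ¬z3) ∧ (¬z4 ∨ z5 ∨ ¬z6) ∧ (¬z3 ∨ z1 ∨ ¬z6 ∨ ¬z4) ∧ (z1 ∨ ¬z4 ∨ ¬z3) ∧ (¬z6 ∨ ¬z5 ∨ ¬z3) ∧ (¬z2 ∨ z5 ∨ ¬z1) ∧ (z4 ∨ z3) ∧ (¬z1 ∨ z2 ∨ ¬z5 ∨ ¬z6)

Suppose z4 = False.
The clause (z5) is unit, so z5 = True.
The clause (z3) is unit, so z3 = True.
The clause (¬z2) is unit, so z2 = False.
The clause (¬z1) is unit, so z1 = False.
The clause (z6) is unit, so z6 = True.
That conflicts with the unit clause (¬z6).
So every satisfying assignment has z4 = True.

True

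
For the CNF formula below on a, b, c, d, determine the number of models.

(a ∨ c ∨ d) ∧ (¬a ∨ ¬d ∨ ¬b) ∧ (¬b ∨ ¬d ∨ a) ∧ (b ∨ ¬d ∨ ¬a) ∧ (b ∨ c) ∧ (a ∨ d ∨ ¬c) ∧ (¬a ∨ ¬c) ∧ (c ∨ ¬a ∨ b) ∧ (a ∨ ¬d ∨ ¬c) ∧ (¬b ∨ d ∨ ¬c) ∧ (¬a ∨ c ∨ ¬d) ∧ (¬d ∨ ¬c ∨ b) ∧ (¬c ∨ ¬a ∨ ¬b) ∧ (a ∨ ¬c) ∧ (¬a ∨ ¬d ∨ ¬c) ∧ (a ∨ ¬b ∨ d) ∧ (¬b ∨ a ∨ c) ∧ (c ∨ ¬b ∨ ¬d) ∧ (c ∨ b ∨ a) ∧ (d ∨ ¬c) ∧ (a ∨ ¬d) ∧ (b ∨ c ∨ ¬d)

There are 2^4 = 16 truth assignments over (a, b, c, d).
Check each against the 22 clauses (columns in the order a, b, c, d):
  F F F F  ✗ fails (a ∨ c ∨ d)
  F F F T  ✗ fails (b ∨ c)
  F F T F  ✗ fails (a ∨ d ∨ ¬c)
  F F T T  ✗ fails (a ∨ ¬d ∨ ¬c)
  F T F F  ✗ fails (a ∨ c ∨ d)
  F T F T  ✗ fails (¬b ∨ ¬d ∨ a)
  F T T F  ✗ fails (a ∨ d ∨ ¬c)
  F T T T  ✗ fails (¬b ∨ ¬d ∨ a)
  T F F F  ✗ fails (b ∨ c)
  T F F T  ✗ fails (b ∨ ¬d ∨ ¬a)
  T F T F  ✗ fails (¬a ∨ ¬c)
  T F T T  ✗ fails (b ∨ ¬d ∨ ¬a)
  T T F F  ✓ satisfies all
  T T F T  ✗ fails (¬a ∨ ¬d ∨ ¬b)
  T T T F  ✗ fails (¬a ∨ ¬c)
  T T T T  ✗ fails (¬a ∨ ¬d ∨ ¬b)
1 of the 16 rows is a model.

1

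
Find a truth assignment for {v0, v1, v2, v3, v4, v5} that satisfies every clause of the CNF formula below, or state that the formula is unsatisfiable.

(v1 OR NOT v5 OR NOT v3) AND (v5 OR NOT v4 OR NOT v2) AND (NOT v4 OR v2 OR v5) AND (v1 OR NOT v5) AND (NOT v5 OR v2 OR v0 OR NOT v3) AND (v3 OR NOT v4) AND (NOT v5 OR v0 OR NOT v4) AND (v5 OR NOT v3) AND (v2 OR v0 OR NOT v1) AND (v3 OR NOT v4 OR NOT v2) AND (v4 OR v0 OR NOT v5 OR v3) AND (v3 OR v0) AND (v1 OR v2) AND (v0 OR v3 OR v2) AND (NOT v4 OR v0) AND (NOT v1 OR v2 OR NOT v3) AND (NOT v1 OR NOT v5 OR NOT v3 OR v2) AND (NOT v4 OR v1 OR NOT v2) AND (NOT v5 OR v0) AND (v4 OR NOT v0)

Case v1 = true:
Case v3 = true:
(v5) alone gives v5 = true.
(v2) alone gives v2 = true.
(v0) alone gives v0 = true.
(v4) alone gives v4 = true.
All clauses are satisfied.

v0=true; v1=true; v2=true; v3=true; v4=true; v5=true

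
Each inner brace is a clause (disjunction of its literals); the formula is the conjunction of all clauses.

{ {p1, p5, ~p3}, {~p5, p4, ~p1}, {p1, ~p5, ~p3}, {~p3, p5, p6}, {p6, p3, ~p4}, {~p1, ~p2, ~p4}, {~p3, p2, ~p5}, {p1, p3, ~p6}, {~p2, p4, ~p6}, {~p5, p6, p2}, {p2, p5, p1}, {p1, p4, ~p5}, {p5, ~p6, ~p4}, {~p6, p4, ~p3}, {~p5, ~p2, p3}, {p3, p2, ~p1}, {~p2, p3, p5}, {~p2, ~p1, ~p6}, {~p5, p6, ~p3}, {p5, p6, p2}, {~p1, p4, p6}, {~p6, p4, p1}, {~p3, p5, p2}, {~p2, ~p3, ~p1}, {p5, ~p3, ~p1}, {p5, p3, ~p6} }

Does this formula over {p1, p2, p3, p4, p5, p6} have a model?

Unsatisfiable

Try p1 = 1.
Try p5 = 0.
The clause (~p3) is unit, so p3 = 0.
The clause (p2) is unit, so p2 = 1.
But (~p2) is also a unit clause — contradiction.
So p5 must be the other value — set p5 = 1.
The clause (p4) is unit, so p4 = 1.
The clause (~p2) is unit, so p2 = 0.
The clause (~p3) is unit, so p3 = 0.
But (p3) is also a unit clause — contradiction.
Either choice for p5 ends in contradiction.
So p1 must be the other value — set p1 = 0.
Try p5 = 1.
The clause (~p3) is unit, so p3 = 0.
The clause (~p6) is unit, so p6 = 0.
The clause (~p4) is unit, so p4 = 0.
But (p4) is also a unit clause — contradiction.
So p5 must be the other value — set p5 = 0.
The clause (~p3) is unit, so p3 = 0.
The clause (~p6) is unit, so p6 = 0.
The clause (~p4) is unit, so p4 = 0.
The clause (p2) is unit, so p2 = 1.
But (~p2) is also a unit clause — contradiction.
Either choice for p5 ends in contradiction.
Either choice for p1 ends in contradiction.
No assignment satisfies every clause.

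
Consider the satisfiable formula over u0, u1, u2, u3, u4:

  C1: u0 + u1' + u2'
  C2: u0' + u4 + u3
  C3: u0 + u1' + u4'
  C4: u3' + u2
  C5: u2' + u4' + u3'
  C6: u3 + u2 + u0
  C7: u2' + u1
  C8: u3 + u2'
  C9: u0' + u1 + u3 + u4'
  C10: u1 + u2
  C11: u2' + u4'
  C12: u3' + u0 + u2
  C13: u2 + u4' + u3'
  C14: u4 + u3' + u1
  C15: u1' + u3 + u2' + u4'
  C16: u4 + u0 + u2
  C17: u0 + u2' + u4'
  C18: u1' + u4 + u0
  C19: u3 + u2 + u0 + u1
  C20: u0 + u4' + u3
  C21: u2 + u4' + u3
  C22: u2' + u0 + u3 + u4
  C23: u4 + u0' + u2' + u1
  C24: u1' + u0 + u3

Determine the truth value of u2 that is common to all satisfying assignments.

Suppose u2 = 0.
The clause (u3') is unit, so u3 = 0.
The clause (u0) is unit, so u0 = 1.
The clause (u4) is unit, so u4 = 1.
Now (u4') is unsatisfied and unit — conflict.
So every satisfying assignment has u2 = True.

True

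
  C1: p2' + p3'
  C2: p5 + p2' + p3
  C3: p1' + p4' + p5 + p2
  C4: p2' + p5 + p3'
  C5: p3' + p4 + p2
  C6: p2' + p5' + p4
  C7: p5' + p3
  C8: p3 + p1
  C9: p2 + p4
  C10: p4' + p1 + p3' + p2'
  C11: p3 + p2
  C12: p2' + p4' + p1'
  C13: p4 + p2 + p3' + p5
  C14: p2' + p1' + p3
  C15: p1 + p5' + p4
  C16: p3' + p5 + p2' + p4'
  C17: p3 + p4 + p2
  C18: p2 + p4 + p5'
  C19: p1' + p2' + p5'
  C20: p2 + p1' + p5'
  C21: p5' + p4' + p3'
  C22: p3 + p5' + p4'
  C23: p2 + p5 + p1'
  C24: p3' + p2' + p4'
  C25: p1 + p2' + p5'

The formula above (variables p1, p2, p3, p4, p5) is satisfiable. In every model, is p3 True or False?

True

Suppose p3 = 0.
(p5') alone gives p5 = 0.
(p2') alone gives p2 = 0.
Now (p2) is unsatisfied and unit — conflict.
So every satisfying assignment has p3 = True.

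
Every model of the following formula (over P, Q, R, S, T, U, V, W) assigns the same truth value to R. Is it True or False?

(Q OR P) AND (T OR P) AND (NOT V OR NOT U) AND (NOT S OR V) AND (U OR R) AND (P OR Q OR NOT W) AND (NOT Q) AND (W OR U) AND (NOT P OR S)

True

Suppose R = false.
(U) alone gives U = true.
(NOT V) alone gives V = false.
(NOT S) alone gives S = false.
(NOT Q) alone gives Q = false.
(P) alone gives P = true.
That conflicts with the unit clause (NOT P).
So every satisfying assignment has R = True.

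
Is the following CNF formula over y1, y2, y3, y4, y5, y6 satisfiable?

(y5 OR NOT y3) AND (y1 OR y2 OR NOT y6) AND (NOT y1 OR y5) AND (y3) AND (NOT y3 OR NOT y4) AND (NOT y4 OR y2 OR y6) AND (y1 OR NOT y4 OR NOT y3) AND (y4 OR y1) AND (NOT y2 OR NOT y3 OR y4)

Yes

From the singleton clause (y3), y3 = true.
From the singleton clause (y5), y5 = true.
From the singleton clause (NOT y4), y4 = false.
From the singleton clause (y1), y1 = true.
From the singleton clause (NOT y2), y2 = false.
No clause remains; y6 is free.
A satisfying assignment: y1 ↦ true,  y2 ↦ false,  y3 ↦ true,  y4 ↦ false,  y5 ↦ true,  y6 ↦ true.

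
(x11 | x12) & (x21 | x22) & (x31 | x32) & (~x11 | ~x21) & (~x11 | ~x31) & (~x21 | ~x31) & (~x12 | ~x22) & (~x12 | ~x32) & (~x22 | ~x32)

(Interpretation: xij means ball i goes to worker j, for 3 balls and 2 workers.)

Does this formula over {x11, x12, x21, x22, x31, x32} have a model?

Try x11 = 1.
The clause (~x21) is unit, so x21 = 0.
The clause (x22) is unit, so x22 = 1.
The clause (~x31) is unit, so x31 = 0.
The clause (x32) is unit, so x32 = 1.
Now (~x32) is unsatisfied and unit — conflict.
Undo x11 and try x11 = 0.
The clause (x12) is unit, so x12 = 1.
The clause (~x22) is unit, so x22 = 0.
The clause (x21) is unit, so x21 = 1.
The clause (~x31) is unit, so x31 = 0.
The clause (x32) is unit, so x32 = 1.
Now (~x32) is unsatisfied and unit — conflict.
Either choice for x11 ends in contradiction.
No assignment satisfies every clause.

No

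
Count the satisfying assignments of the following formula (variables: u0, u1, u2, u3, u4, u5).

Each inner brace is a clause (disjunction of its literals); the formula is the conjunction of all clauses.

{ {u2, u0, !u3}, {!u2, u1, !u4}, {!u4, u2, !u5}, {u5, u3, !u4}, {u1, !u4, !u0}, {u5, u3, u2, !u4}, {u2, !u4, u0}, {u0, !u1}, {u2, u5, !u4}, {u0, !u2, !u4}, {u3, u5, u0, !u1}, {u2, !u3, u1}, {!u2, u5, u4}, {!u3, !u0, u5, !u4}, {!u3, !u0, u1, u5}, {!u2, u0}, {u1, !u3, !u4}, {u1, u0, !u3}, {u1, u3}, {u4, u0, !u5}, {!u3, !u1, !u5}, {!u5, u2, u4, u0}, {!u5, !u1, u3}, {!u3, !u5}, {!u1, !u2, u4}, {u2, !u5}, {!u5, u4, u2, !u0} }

2

There are 2^6 = 64 truth assignments over (u0, u1, u2, u3, u4, u5).
Split on u1. With u1 = true, the clauses containing u1 are satisfied and !u1 drops from the rest; 2 of the 2^5 = 32 assignments to the other variables satisfy what remains.
With u1 = false, by the same count on the reduced clause set, 0 assignments work.
(One model: u0=T, u1=T, u2=F, u3=F, u4=F, u5=F.)
Total: 2 + 0 = 2.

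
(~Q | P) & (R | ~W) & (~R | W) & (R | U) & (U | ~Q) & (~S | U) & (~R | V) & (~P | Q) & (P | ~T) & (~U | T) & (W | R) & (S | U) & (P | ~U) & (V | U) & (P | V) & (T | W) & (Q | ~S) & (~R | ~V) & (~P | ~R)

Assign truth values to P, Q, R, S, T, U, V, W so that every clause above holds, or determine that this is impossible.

Try Q = 0.
(~P) alone gives P = 0.
(~T) alone gives T = 0.
(~U) alone gives U = 0.
(R) alone gives R = 1.
(W) alone gives W = 1.
(~S) alone gives S = 0.
But (S) is also a unit clause — contradiction.
That branch fails; take Q = 1 instead.
(P) alone gives P = 1.
(U) alone gives U = 1.
(T) alone gives T = 1.
(~R) alone gives R = 0.
(~W) alone gives W = 0.
But (W) is also a unit clause — contradiction.
Either choice for Q ends in contradiction.

UNSATISFIABLE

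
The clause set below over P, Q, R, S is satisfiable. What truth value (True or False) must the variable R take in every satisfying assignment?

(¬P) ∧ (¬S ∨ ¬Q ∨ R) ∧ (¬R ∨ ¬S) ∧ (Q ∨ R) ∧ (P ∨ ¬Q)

True

Suppose R = False.
The clause (¬P) is unit, so P = False.
The clause (Q) is unit, so Q = True.
Now (¬Q) is unsatisfied and unit — conflict.
So every satisfying assignment has R = True.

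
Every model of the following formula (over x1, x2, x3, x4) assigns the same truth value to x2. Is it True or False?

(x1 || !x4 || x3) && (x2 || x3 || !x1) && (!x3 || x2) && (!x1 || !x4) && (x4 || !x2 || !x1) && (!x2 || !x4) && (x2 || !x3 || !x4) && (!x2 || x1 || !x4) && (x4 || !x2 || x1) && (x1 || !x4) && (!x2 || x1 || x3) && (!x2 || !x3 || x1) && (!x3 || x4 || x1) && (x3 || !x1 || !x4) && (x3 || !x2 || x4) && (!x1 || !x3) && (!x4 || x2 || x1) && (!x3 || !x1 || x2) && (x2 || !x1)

False

Suppose x2 = true.
The clause (!x4) is unit, so x4 = false.
The clause (!x1) is unit, so x1 = false.
But (x1) is also a unit clause — contradiction.
So every satisfying assignment has x2 = False.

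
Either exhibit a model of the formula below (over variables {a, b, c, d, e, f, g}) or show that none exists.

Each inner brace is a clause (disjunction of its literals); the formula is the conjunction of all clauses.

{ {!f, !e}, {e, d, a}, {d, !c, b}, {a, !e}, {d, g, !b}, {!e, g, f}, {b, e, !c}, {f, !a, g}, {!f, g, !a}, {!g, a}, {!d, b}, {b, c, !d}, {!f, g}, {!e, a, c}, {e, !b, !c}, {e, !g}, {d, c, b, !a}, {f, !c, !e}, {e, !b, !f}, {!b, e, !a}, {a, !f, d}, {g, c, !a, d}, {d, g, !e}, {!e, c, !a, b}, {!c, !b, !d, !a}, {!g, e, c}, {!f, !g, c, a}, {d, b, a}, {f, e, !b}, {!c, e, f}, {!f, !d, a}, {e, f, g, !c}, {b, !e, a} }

a ↦ true, b ↦ true, c ↦ false, d ↦ true, e ↦ true, f ↦ false, g ↦ true

Branch on f: set f = false.
Branch on a: set a = true.
Unit clause (g) forces g = true.
Unit clause (e) forces e = true.
Unit clause (!c) forces c = false.
Unit clause (b) forces b = true.
All clauses hold; d can take either value.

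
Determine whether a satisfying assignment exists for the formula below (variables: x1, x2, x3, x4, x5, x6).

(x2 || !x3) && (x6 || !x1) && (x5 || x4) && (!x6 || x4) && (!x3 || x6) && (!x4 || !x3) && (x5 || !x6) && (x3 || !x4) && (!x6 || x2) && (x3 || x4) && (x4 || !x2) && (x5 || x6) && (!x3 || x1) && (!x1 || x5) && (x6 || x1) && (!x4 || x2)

Suppose x2 = true.
Unit clause (x4) forces x4 = true.
Unit clause (!x3) forces x3 = false.
But (x3) is also a unit clause — contradiction.
So x2 must be the other value — set x2 = false.
Unit clause (!x3) forces x3 = false.
Unit clause (!x4) forces x4 = false.
But (x4) is also a unit clause — contradiction.
Neither x2 = true nor x2 = false works.
No assignment satisfies every clause.

Unsatisfiable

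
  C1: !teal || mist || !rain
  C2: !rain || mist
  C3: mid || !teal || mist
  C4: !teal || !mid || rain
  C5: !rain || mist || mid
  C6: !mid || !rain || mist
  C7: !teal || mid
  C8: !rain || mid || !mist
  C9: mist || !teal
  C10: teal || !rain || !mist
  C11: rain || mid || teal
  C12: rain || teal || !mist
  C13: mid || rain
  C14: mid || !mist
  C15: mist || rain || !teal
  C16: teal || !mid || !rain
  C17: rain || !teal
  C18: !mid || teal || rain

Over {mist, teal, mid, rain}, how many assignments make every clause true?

1

There are 2^4 = 16 truth assignments over (mist, teal, mid, rain).
Check each against the 18 clauses (columns in the order mist, teal, mid, rain):
  F F F F  ✗ fails (rain || mid || teal)
  F F F T  ✗ fails (!rain || mist)
  F F T F  ✗ fails (!mid || teal || rain)
  F F T T  ✗ fails (!rain || mist)
  F T F F  ✗ fails (mid || !teal || mist)
  F T F T  ✗ fails (!teal || mist || !rain)
  F T T F  ✗ fails (!teal || !mid || rain)
  F T T T  ✗ fails (!teal || mist || !rain)
  T F F F  ✗ fails (rain || mid || teal)
  T F F T  ✗ fails (!rain || mid || !mist)
  T F T F  ✗ fails (rain || teal || !mist)
  T F T T  ✗ fails (teal || !rain || !mist)
  T T F F  ✗ fails (!teal || mid)
  T T F T  ✗ fails (!teal || mid)
  T T T F  ✗ fails (!teal || !mid || rain)
  T T T T  ✓ satisfies all
1 of the 16 rows is a model.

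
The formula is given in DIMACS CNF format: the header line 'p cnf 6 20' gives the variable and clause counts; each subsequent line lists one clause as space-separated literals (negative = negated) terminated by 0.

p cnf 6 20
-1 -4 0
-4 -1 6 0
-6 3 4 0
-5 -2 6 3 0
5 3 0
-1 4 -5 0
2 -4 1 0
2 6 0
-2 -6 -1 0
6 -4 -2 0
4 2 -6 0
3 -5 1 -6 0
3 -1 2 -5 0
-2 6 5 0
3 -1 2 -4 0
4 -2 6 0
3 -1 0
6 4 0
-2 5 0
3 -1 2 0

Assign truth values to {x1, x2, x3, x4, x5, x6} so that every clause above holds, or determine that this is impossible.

Case x1 = False:
Case x5 = True:
Case x2 = True:
Case x6 = True:
The clause (x3) is unit, so x3 = True.
Every clause is now satisfied; x4 is unconstrained.

x1=False,  x2=True,  x3=True,  x4=False,  x5=True,  x6=True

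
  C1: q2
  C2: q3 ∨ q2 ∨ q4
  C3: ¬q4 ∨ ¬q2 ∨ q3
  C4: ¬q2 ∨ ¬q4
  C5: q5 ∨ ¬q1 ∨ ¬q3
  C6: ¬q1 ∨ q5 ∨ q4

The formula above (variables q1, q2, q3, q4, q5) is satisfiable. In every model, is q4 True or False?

Suppose q4 = True.
(q2) alone gives q2 = True.
Now (¬q2) is unsatisfied and unit — conflict.
So every satisfying assignment has q4 = False.

False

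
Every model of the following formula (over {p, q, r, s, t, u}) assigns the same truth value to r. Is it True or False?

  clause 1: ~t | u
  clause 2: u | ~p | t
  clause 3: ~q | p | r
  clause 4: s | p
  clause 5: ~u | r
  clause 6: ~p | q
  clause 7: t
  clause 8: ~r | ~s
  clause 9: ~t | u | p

Suppose r = 0.
From the singleton clause (~u), u = 0.
From the singleton clause (~t), t = 0.
But (t) is also a unit clause — contradiction.
So every satisfying assignment has r = True.

True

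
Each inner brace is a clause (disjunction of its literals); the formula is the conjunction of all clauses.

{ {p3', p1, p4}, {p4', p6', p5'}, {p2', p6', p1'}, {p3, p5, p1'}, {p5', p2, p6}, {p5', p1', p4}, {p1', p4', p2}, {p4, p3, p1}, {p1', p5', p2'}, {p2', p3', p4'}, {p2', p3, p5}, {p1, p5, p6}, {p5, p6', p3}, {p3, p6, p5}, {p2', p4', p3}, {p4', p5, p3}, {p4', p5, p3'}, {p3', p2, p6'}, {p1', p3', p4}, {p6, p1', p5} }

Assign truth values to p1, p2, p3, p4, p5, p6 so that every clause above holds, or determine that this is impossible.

Try p3 = 0.
Try p5 = 1.
Try p4 = 0.
From the singleton clause (p1'), p1 = 0.
That conflicts with the unit clause (p1).
Undo p4 and try p4 = 1.
From the singleton clause (p6'), p6 = 0.
From the singleton clause (p2), p2 = 1.
That conflicts with the unit clause (p2').
Either choice for p4 ends in contradiction.
Undo p5 and try p5 = 0.
From the singleton clause (p1'), p1 = 0.
From the singleton clause (p4), p4 = 1.
That conflicts with the unit clause (p4').
Either choice for p5 ends in contradiction.
Undo p3 and try p3 = 1.
Try p1 = 1.
From the singleton clause (p4), p4 = 1.
From the singleton clause (p2), p2 = 1.
That conflicts with the unit clause (p2').
Undo p1 and try p1 = 0.
From the singleton clause (p4), p4 = 1.
From the singleton clause (p2'), p2 = 0.
From the singleton clause (p5), p5 = 1.
From the singleton clause (p6'), p6 = 0.
That conflicts with the unit clause (p6).
Either choice for p1 ends in contradiction.
Either choice for p3 ends in contradiction.

UNSATISFIABLE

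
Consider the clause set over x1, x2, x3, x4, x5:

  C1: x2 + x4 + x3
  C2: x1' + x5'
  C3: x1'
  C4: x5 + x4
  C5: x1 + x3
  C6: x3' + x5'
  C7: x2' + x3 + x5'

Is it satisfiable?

The clause (x1') is unit, so x1 = 0.
The clause (x3) is unit, so x3 = 1.
The clause (x5') is unit, so x5 = 0.
The clause (x4) is unit, so x4 = 1.
No clause remains; x2 is free.
A satisfying assignment: x1: 0,  x2: 0,  x3: 1,  x4: 1,  x5: 0.

Yes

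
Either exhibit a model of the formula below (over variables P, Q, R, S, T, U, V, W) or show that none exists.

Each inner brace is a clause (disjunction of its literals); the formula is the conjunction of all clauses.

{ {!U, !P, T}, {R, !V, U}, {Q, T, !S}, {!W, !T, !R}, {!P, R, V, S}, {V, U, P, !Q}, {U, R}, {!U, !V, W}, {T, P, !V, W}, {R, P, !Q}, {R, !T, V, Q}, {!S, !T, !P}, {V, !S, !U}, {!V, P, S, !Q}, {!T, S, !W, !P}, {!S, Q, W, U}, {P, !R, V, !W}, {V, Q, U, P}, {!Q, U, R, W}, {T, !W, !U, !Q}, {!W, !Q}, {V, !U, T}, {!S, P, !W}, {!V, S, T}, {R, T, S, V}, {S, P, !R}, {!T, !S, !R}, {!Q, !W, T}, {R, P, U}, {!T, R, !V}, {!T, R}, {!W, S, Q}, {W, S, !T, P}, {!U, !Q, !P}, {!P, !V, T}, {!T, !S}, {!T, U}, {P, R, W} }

P: true,  Q: true,  R: true,  S: false,  T: false,  U: false,  V: false,  W: false

Suppose U = false.
From the singleton clause (R), R = true.
From the singleton clause (!T), T = false.
Suppose Q = true.
From the singleton clause (!W), W = false.
Suppose V = false.
From the singleton clause (P), P = true.
No clause remains; S is free.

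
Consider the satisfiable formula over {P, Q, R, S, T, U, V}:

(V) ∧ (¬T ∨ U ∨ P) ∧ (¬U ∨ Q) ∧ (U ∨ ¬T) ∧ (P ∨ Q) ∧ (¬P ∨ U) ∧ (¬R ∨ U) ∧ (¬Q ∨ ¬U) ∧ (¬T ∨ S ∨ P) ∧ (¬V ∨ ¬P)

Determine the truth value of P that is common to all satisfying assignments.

Suppose P = True.
(V) alone gives V = True.
But (¬V) is also a unit clause — contradiction.
So every satisfying assignment has P = False.

False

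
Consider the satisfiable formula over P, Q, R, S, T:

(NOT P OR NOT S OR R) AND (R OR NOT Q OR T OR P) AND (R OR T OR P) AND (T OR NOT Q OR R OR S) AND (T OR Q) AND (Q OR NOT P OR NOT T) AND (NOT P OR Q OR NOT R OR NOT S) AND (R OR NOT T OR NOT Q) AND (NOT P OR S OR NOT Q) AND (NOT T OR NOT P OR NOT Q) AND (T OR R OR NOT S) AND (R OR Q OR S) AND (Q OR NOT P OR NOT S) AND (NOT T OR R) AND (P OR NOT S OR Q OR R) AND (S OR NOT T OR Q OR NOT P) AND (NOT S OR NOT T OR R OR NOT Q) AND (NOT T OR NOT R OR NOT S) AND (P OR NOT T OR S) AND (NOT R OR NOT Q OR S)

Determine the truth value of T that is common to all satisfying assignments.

False

Suppose T = true.
From the singleton clause (R), R = true.
From the singleton clause (NOT S), S = false.
From the singleton clause (P), P = true.
From the singleton clause (Q), Q = true.
But (NOT Q) is also a unit clause — contradiction.
So every satisfying assignment has T = False.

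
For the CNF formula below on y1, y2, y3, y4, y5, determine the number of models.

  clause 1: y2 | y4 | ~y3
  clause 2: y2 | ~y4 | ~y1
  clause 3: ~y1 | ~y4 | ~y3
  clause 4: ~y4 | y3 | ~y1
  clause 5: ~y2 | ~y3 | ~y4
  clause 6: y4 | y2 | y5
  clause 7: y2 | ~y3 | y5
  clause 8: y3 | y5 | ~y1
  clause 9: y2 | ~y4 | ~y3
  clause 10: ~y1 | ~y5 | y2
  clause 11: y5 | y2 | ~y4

11

There are 2^5 = 32 truth assignments over (y1, y2, y3, y4, y5).
Split on y1. With y1 = 1, the clauses containing y1 are satisfied and ~y1 drops from the rest; 3 of the 2^4 = 16 assignments to the other variables satisfy what remains.
With y1 = 0, by the same count on the reduced clause set, 8 assignments work.
(One model: y1=F, y2=F, y3=F, y4=F, y5=T.)
Total: 3 + 8 = 11.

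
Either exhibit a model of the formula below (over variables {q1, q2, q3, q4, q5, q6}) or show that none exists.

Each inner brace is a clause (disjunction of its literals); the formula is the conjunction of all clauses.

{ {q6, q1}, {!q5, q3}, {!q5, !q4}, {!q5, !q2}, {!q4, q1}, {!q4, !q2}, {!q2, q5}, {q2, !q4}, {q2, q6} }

Suppose q6 = true.
Suppose q5 = false.
(!q2) alone gives q2 = false.
(!q4) alone gives q4 = false.
No clause remains; q1, q3 are free.

q1=false,  q2=false,  q3=false,  q4=false,  q5=false,  q6=true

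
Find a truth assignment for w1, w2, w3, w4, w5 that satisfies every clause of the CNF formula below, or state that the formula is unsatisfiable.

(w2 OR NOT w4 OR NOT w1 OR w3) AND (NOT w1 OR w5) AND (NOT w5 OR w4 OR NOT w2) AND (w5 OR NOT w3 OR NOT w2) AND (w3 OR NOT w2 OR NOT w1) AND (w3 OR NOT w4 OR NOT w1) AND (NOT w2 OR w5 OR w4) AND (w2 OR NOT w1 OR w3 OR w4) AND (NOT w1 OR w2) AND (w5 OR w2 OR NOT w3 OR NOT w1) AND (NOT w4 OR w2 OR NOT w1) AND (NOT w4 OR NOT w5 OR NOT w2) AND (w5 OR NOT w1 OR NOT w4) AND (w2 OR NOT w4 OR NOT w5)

Try w1 = false.
Try w5 = false.
Try w3 = false.
Try w2 = false.
No clause remains; w4 is free.

w1: false, w2: false, w3: false, w4: true, w5: false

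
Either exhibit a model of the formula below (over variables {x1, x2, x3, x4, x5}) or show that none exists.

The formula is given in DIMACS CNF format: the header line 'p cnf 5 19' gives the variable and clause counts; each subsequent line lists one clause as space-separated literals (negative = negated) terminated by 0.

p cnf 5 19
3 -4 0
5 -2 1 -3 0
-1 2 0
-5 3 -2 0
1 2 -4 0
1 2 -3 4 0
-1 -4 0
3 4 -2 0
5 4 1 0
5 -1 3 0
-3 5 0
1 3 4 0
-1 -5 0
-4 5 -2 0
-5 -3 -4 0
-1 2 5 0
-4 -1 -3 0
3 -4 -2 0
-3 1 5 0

Try x3 = True.
Unit clause (x5) forces x5 = True.
Unit clause (¬x1) forces x1 = False.
Unit clause (¬x4) forces x4 = False.
Unit clause (x2) forces x2 = True.
All clauses are satisfied.

x1 ↦ False,  x2 ↦ True,  x3 ↦ True,  x4 ↦ False,  x5 ↦ True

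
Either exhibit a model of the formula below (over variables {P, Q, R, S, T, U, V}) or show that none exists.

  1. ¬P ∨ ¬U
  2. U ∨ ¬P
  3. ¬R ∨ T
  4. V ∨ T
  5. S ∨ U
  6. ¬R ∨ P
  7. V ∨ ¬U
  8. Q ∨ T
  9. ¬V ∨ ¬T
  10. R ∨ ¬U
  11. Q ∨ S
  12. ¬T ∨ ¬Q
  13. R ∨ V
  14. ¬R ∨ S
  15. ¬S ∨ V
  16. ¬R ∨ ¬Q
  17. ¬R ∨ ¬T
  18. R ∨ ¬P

Try P = False.
(¬R) alone gives R = False.
(¬U) alone gives U = False.
(S) alone gives S = True.
(V) alone gives V = True.
(¬T) alone gives T = False.
(Q) alone gives Q = True.
Every clause now holds.

P=False; Q=True; R=False; S=True; T=False; U=False; V=True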